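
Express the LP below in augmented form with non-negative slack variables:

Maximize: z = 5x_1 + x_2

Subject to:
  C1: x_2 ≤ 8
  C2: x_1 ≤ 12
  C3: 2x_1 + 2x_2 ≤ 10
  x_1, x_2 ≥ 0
max z = 5x_1 + x_2

s.t.
  x_2 + s1 = 8
  x_1 + s2 = 12
  2x_1 + 2x_2 + s3 = 10
  x_1, x_2, s1, s2, s3 ≥ 0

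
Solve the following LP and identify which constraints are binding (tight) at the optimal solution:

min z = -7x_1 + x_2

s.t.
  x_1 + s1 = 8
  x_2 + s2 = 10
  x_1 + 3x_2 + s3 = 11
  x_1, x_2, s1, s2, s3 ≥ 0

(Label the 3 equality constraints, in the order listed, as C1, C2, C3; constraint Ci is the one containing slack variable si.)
Optimal: x_1 = 8, x_2 = 0
Slack at optimum:
  C1: slack = 0 (binding)
  C2: slack = 10
  C3: slack = 3
  x_1 ≥ 0: x_1 = 8
  x_2 ≥ 0: x_2 = 0 (binding)
Binding constraints: C1, x_2 ≥ 0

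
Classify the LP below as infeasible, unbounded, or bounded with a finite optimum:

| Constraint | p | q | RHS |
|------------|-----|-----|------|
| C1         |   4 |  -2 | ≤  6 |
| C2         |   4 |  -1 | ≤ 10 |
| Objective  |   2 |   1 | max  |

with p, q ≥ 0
Feasible point: (0, 0) satisfies every constraint, so the LP is feasible.
Direction d = (0, 1): for each constraint row a, a·d ≤ 0 —
  (4)(0) + (-2)(1) = -2 ≤ 0
  (4)(0) + (-1)(1) = -1 ≤ 0
and d ≥ 0, so (0, 0) + t·d stays feasible for every t ≥ 0. Along this ray z = 2p + q changes by 1 per unit t, so z → +∞.

The LP is unbounded; z can be made arbitrarily large.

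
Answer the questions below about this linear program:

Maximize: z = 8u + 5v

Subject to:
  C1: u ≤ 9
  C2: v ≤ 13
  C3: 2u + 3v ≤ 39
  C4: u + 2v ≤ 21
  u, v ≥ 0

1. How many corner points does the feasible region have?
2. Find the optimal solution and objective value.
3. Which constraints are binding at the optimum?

1. 4
2. u = 9, v = 6, z = 102
3. C1, C4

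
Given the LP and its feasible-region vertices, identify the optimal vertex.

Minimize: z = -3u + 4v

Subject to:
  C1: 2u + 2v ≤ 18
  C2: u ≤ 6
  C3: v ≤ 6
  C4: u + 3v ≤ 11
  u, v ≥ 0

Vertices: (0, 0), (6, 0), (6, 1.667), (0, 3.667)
Evaluating z = -3u + 4v at each vertex:
  (0, 0): z = 0
  (6, 0): z = -18
  (6, 1.667): z = -11.33
  (0, 3.667): z = 14.67

The smallest value is z = -18, attained at (6, 0).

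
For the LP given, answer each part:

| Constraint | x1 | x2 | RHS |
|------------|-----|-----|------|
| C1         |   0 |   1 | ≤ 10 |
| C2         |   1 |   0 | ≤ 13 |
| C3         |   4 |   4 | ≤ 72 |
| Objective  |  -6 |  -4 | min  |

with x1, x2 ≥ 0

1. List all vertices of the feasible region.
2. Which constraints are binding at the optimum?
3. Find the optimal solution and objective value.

1. (0, 0), (13, 0), (13, 5), (8, 10), (0, 10)
2. C2, C3
3. x1 = 13, x2 = 5, z = -98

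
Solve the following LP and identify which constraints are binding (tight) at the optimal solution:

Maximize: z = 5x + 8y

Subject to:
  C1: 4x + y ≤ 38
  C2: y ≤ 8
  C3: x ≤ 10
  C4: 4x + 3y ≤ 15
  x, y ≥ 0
Optimal: x = 0, y = 5
Slack at optimum:
  C1: slack = 33
  C2: slack = 3
  C3: slack = 10
  C4: slack = 0 (binding)
  x ≥ 0: x = 0 (binding)
  y ≥ 0: y = 5
Binding constraints: C4, x ≥ 0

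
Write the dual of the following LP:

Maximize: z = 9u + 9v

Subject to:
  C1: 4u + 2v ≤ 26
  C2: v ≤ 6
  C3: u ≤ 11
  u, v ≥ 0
Minimize: z = 26y1 + 6y2 + 11y3

Subject to:
  C1: -4y1 - y3 ≤ -9
  C2: -2y1 - y2 ≤ -9
  y1, y2, y3 ≥ 0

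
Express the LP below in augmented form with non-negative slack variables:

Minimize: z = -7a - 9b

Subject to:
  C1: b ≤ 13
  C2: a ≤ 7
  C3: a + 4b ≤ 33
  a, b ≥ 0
min z = -7a - 9b

s.t.
  b + s1 = 13
  a + s2 = 7
  a + 4b + s3 = 33
  a, b, s1, s2, s3 ≥ 0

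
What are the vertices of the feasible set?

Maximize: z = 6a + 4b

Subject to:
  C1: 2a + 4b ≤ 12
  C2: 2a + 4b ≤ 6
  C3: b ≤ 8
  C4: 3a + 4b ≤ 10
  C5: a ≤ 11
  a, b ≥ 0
Each vertex is the intersection of two constraint boundaries that also satisfies all remaining constraints:
  a = 0 and b = 0 → (0, 0)
  2a + 4b = 6 and b = 0 → (3, 0)
  2a + 4b = 6 and a = 0 → (0, 1.5)

Vertices: (0, 0), (3, 0), (0, 1.5)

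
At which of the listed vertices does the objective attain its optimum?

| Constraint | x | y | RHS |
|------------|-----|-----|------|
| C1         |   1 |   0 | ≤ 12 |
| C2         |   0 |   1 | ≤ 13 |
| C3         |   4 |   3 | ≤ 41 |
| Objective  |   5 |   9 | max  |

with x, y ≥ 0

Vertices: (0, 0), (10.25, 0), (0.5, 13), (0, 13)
Evaluating z = 5x + 9y at each vertex:
  (0, 0): z = 0
  (10.25, 0): z = 51.25
  (0.5, 13): z = 119.5
  (0, 13): z = 117

The largest value is z = 119.5, attained at (0.5, 13).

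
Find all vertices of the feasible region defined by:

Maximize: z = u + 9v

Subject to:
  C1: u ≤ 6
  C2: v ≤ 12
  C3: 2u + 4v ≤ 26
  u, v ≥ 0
Each vertex is the intersection of two constraint boundaries that also satisfies all remaining constraints:
  u = 0 and v = 0 → (0, 0)
  u = 6 and v = 0 → (6, 0)
  u = 6 and 2u + 4v = 26 → (6, 3.5)
  2u + 4v = 26 and u = 0 → (0, 6.5)

Vertices: (0, 0), (6, 0), (6, 3.5), (0, 6.5)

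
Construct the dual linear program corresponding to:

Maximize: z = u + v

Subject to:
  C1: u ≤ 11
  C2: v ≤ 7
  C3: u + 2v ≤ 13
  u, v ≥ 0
Minimize: z = 11y1 + 7y2 + 13y3

Subject to:
  C1: -y1 - y3 ≤ -1
  C2: -y2 - 2y3 ≤ -1
  y1, y2, y3 ≥ 0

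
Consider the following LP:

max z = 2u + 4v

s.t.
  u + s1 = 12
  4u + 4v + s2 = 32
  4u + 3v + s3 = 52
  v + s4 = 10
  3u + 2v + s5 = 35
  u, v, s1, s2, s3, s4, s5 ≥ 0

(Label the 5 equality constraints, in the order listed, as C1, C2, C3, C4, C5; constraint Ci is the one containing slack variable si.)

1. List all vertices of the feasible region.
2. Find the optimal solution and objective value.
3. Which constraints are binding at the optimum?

1. (0, 0), (8, 0), (0, 8)
2. u = 0, v = 8, z = 32
3. C2, u ≥ 0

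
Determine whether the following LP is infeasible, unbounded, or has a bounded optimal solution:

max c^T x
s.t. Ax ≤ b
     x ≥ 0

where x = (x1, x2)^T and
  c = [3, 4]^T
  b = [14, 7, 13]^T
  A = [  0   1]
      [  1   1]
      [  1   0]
The point (0, 7) satisfies every constraint, so the LP is feasible; the constraints give x1 ≤ 13 and x2 ≤ 14, which with x1, x2 ≥ 0 keep the feasible region inside a bounded box. A feasible, bounded LP attains a finite optimum at a vertex.

Bounded optimum: z* = 28 at (0, 7).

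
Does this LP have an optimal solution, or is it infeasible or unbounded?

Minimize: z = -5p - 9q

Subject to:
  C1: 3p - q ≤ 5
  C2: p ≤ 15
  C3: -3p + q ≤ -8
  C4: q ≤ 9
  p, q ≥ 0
C1 requires 3p - q ≤ 5, while C3 (-3p + q ≤ -8) is equivalent to 3p - q ≥ 8. Together they would need 8 ≤ 3p - q ≤ 5, which is impossible since 8 > 5. No point satisfies all constraints.

Infeasible: no point satisfies all constraints simultaneously.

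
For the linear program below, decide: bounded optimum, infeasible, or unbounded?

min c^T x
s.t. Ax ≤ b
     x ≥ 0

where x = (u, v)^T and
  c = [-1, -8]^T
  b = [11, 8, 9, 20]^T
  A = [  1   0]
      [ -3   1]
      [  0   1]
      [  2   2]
The point (1, 9) satisfies every constraint, so the LP is feasible; the constraints give u ≤ 11 and v ≤ 9, which with u, v ≥ 0 keep the feasible region inside a bounded box. A feasible, bounded LP attains a finite optimum at a vertex.

Feasible with finite optimum z* = -73 at (1, 9).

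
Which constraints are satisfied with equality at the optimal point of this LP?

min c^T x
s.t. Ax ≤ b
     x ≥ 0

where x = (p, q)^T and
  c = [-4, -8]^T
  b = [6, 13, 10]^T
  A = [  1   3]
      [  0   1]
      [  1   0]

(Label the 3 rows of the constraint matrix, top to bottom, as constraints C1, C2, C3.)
Optimal: p = 6, q = 0
Slack at optimum:
  C1: slack = 0 (binding)
  C2: slack = 13
  C3: slack = 4
  p ≥ 0: p = 6
  q ≥ 0: q = 0 (binding)
Binding constraints: C1, q ≥ 0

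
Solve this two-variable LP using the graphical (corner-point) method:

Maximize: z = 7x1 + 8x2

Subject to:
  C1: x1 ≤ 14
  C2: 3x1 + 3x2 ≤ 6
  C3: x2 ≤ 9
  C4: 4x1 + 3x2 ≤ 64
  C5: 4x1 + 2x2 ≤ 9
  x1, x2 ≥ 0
x1 = 0, x2 = 2, z = 16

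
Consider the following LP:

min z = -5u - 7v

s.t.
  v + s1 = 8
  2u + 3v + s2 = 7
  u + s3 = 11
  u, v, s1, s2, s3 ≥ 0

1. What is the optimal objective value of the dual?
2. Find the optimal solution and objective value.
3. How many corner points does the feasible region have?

1. -17.5 (by strong duality, equal to the primal optimum)
2. u = 3.5, v = 0, z = -17.5
3. 3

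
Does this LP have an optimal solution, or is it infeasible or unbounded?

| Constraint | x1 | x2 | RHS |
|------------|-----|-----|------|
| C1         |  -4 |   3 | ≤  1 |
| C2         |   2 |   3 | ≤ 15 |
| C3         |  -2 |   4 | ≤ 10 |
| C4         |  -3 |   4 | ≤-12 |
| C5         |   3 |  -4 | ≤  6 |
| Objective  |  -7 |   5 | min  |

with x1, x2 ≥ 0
C5 requires 3x1 - 4x2 ≤ 6, while C4 (-3x1 + 4x2 ≤ -12) is equivalent to 3x1 - 4x2 ≥ 12. Together they would need 12 ≤ 3x1 - 4x2 ≤ 6, which is impossible since 12 > 6. No point satisfies all constraints.

The feasible region is empty; the LP is infeasible.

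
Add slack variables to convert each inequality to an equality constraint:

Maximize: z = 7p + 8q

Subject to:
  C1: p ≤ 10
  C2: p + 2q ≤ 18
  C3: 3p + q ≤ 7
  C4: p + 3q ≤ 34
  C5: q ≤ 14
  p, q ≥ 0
max z = 7p + 8q

s.t.
  p + s1 = 10
  p + 2q + s2 = 18
  3p + q + s3 = 7
  p + 3q + s4 = 34
  q + s5 = 14
  p, q, s1, s2, s3, s4, s5 ≥ 0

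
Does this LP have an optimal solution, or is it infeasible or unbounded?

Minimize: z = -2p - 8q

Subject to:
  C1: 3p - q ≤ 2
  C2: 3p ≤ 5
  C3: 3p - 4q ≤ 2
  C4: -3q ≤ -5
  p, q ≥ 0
Feasible point: (0, 2) satisfies every constraint, so the LP is feasible.
Direction d = (0, 1): for each constraint row a, a·d ≤ 0 —
  (3)(0) + (-1)(1) = -1 ≤ 0
  (3)(0) + (0)(1) = 0 ≤ 0
  (3)(0) + (-4)(1) = -4 ≤ 0
  (0)(0) + (-3)(1) = -3 ≤ 0
and d ≥ 0, so (0, 2) + t·d stays feasible for every t ≥ 0. Along this ray z = -2p - 8q changes by -8 per unit t, so z → −∞.

The LP is unbounded; z can be made arbitrarily small.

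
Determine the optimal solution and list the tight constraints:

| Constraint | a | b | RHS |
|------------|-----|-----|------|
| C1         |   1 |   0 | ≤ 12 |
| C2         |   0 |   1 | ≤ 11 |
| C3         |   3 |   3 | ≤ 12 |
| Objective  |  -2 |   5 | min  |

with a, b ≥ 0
Optimal: a = 4, b = 0
Binding: C3, b ≥ 0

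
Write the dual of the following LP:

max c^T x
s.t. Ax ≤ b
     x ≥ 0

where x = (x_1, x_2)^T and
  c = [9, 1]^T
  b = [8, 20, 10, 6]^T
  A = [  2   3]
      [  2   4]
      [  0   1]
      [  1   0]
Minimize: z = 8y1 + 20y2 + 10y3 + 6y4

Subject to:
  C1: -2y1 - 2y2 - y4 ≤ -9
  C2: -3y1 - 4y2 - y3 ≤ -1
  y1, y2, y3, y4 ≥ 0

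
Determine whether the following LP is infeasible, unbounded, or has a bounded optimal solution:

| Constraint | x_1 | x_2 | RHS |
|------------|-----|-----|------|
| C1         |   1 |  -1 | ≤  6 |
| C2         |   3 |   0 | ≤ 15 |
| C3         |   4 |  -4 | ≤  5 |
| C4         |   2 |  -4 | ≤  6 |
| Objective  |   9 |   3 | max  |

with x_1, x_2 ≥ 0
Feasible point: (0, 0) satisfies every constraint, so the LP is feasible.
Direction d = (0, 1): for each constraint row a, a·d ≤ 0 —
  (1)(0) + (-1)(1) = -1 ≤ 0
  (3)(0) + (0)(1) = 0 ≤ 0
  (4)(0) + (-4)(1) = -4 ≤ 0
  (2)(0) + (-4)(1) = -4 ≤ 0
and d ≥ 0, so (0, 0) + t·d stays feasible for every t ≥ 0. Along this ray z = 9x_1 + 3x_2 changes by 3 per unit t, so z → +∞.

Unbounded — the objective can increase without bound over the feasible region.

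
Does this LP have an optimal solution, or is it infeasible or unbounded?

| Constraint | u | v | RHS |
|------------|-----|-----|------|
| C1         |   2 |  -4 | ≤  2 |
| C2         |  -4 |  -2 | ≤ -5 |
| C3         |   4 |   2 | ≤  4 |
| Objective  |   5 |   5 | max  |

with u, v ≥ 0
C3 requires 4u + 2v ≤ 4, while C2 (-4u - 2v ≤ -5) is equivalent to 4u + 2v ≥ 5. Together they would need 5 ≤ 4u + 2v ≤ 4, which is impossible since 5 > 4. No point satisfies all constraints.

Infeasible — the constraint set is empty.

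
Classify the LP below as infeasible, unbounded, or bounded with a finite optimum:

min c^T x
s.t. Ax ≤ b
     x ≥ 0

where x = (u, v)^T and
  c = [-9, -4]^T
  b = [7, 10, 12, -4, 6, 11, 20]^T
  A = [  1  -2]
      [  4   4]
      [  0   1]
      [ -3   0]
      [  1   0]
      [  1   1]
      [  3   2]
The point (2.5, 0) satisfies every constraint, so the LP is feasible; the constraints give u ≤ 6 and v ≤ 12, which with u, v ≥ 0 keep the feasible region inside a bounded box. A feasible, bounded LP attains a finite optimum at a vertex.

Bounded optimum: z* = -22.5 at (2.5, 0).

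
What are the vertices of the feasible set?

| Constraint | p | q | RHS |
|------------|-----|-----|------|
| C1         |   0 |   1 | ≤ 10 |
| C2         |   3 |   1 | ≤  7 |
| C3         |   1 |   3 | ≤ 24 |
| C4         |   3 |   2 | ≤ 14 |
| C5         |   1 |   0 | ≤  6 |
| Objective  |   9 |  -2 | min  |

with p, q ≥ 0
Each vertex is the intersection of two constraint boundaries that also satisfies all remaining constraints:
  p = 0 and q = 0 → (0, 0)
  3p + q = 7 and q = 0 → (2.333, 0)
  3p + q = 7 and 3p + 2q = 14 → (0, 7)

Vertices: (0, 0), (2.333, 0), (0, 7)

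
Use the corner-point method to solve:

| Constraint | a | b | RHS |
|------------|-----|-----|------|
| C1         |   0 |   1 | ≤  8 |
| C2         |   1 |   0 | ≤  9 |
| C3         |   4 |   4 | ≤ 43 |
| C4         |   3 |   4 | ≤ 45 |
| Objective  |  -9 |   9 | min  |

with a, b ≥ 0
a = 9, b = 0, z = -81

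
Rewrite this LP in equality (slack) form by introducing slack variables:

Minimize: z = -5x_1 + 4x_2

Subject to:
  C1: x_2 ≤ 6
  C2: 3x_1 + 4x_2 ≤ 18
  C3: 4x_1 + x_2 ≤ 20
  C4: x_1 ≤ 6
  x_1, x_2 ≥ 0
min z = -5x_1 + 4x_2

s.t.
  x_2 + s1 = 6
  3x_1 + 4x_2 + s2 = 18
  4x_1 + x_2 + s3 = 20
  x_1 + s4 = 6
  x_1, x_2, s1, s2, s3, s4 ≥ 0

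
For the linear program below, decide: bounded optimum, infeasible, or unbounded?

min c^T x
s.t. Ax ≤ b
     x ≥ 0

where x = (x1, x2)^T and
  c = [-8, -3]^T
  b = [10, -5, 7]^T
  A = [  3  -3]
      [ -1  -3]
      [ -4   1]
Feasible point: (0, 2) satisfies every constraint, so the LP is feasible.
Direction d = (1, 1): for each constraint row a, a·d ≤ 0 —
  (3)(1) + (-3)(1) = 0 ≤ 0
  (-1)(1) + (-3)(1) = -4 ≤ 0
  (-4)(1) + (1)(1) = -3 ≤ 0
and d ≥ 0, so (0, 2) + t·d stays feasible for every t ≥ 0. Along this ray z = -8x1 - 3x2 changes by -11 per unit t, so z → −∞.

The LP is unbounded; z can be made arbitrarily small.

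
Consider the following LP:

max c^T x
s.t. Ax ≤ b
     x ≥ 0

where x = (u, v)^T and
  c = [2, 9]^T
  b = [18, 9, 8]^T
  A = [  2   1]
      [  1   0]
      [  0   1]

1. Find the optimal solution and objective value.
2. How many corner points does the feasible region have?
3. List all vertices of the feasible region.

1. u = 5, v = 8, z = 82
2. 4
3. (0, 0), (9, 0), (5, 8), (0, 8)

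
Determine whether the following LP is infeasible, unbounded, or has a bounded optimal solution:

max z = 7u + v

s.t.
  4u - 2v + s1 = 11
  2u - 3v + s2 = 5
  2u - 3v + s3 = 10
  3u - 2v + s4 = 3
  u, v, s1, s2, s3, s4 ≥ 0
Feasible point: (0, 0) satisfies every constraint, so the LP is feasible.
Direction d = (0, 1): for each constraint row a, a·d ≤ 0 —
  (4)(0) + (-2)(1) = -2 ≤ 0
  (2)(0) + (-3)(1) = -3 ≤ 0
  (2)(0) + (-3)(1) = -3 ≤ 0
  (3)(0) + (-2)(1) = -2 ≤ 0
and d ≥ 0, so (0, 0) + t·d stays feasible for every t ≥ 0. Along this ray z = 7u + v changes by 1 per unit t, so z → +∞.

Unbounded: there is a feasible ray along which z → +∞.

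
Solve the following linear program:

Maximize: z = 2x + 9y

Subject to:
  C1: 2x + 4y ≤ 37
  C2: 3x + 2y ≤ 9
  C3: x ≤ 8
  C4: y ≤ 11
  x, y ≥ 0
Each vertex is the intersection of two constraint boundaries that also satisfies all remaining constraints:
  x = 0 and y = 0 → (0, 0)
  3x + 2y = 9 and y = 0 → (3, 0)
  3x + 2y = 9 and x = 0 → (0, 4.5)

Evaluating z = 2x + 9y at each vertex:
  (0, 0): z = 0
  (3, 0): z = 6
  (0, 4.5): z = 40.5

The maximum is at (0, 4.5) with z = 40.5.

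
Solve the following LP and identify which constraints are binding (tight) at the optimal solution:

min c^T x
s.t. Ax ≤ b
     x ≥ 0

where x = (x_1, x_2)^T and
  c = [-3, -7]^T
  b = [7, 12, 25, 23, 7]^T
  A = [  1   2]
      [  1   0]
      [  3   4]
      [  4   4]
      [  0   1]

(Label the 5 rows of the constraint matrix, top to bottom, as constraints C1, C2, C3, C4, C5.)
Optimal: x_1 = 0, x_2 = 3.5
Slack at optimum:
  C1: slack = 0 (binding)
  C2: slack = 12
  C3: slack = 11
  C4: slack = 9
  C5: slack = 3.5
  x_1 ≥ 0: x_1 = 0 (binding)
  x_2 ≥ 0: x_2 = 3.5
Binding constraints: C1, x_1 ≥ 0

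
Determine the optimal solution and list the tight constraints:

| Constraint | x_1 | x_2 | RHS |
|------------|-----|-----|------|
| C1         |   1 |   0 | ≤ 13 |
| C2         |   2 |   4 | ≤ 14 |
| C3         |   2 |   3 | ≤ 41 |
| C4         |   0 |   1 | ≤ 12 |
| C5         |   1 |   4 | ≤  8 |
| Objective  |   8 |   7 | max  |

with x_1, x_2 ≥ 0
Optimal: x_1 = 7, x_2 = 0
Binding: C2, x_2 ≥ 0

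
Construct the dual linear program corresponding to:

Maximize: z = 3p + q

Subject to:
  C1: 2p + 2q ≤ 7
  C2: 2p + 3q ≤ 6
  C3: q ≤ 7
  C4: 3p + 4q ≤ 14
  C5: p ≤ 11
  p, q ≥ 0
Minimize: z = 7y1 + 6y2 + 7y3 + 14y4 + 11y5

Subject to:
  C1: -2y1 - 2y2 - 3y4 - y5 ≤ -3
  C2: -2y1 - 3y2 - y3 - 4y4 ≤ -1
  y1, y2, y3, y4, y5 ≥ 0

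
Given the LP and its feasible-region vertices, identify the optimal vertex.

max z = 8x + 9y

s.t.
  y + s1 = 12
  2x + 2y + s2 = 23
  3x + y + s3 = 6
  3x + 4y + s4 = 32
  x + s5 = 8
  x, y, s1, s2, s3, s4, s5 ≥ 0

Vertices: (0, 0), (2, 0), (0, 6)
(0, 6) with z = 54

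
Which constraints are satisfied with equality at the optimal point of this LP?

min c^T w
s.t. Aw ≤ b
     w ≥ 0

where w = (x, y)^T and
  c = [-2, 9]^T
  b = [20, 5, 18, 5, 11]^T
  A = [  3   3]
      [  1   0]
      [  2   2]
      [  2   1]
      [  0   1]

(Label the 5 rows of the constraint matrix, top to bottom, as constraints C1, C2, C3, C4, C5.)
Optimal: x = 2.5, y = 0
Binding: C4, y ≥ 0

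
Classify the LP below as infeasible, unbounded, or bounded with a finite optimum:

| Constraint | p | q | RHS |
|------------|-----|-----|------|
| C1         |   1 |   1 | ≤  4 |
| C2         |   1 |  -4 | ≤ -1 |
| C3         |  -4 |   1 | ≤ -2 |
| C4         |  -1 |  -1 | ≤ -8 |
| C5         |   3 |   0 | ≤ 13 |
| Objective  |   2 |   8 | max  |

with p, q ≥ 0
C1 requires p + q ≤ 4, while C4 (-p - q ≤ -8) is equivalent to p + q ≥ 8. Together they would need 8 ≤ p + q ≤ 4, which is impossible since 8 > 4. No point satisfies all constraints.

The feasible region is empty; the LP is infeasible.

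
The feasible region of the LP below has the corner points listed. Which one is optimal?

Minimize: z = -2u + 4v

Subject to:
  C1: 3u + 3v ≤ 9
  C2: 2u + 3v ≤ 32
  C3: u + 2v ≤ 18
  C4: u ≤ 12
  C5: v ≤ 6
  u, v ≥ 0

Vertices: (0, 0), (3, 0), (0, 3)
(3, 0) with z = -6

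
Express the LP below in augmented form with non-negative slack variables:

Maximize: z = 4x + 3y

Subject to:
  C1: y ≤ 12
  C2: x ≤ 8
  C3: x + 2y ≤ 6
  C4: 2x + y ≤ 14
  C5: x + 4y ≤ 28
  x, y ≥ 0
max z = 4x + 3y

s.t.
  y + s1 = 12
  x + s2 = 8
  x + 2y + s3 = 6
  2x + y + s4 = 14
  x + 4y + s5 = 28
  x, y, s1, s2, s3, s4, s5 ≥ 0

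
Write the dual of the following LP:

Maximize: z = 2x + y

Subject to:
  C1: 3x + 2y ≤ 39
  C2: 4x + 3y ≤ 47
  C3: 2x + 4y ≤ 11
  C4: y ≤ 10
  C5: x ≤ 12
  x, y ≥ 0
Minimize: z = 39y1 + 47y2 + 11y3 + 10y4 + 12y5

Subject to:
  C1: -3y1 - 4y2 - 2y3 - y5 ≤ -2
  C2: -2y1 - 3y2 - 4y3 - y4 ≤ -1
  y1, y2, y3, y4, y5 ≥ 0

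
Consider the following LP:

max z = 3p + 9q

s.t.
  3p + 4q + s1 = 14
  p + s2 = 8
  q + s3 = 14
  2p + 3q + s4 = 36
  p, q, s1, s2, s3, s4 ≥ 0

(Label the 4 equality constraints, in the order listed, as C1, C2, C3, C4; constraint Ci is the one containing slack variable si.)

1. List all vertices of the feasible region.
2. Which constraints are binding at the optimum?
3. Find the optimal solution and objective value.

1. (0, 0), (4.667, 0), (0, 3.5)
2. C1, p ≥ 0
3. p = 0, q = 3.5, z = 31.5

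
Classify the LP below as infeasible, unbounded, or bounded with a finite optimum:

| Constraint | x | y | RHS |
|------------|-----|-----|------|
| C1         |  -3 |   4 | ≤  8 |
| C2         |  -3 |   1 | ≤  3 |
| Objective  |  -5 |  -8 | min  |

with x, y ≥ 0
Feasible point: (0, 0) satisfies every constraint, so the LP is feasible.
Direction d = (1, 0): for each constraint row a, a·d ≤ 0 —
  (-3)(1) + (4)(0) = -3 ≤ 0
  (-3)(1) + (1)(0) = -3 ≤ 0
and d ≥ 0, so (0, 0) + t·d stays feasible for every t ≥ 0. Along this ray z = -5x - 8y changes by -5 per unit t, so z → −∞.

Unbounded — the objective can decrease without bound over the feasible region.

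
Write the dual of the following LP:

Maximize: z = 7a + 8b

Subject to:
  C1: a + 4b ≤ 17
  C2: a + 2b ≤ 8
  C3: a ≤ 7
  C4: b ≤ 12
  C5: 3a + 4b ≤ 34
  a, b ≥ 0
Minimize: z = 17y1 + 8y2 + 7y3 + 12y4 + 34y5

Subject to:
  C1: -y1 - y2 - y3 - 3y5 ≤ -7
  C2: -4y1 - 2y2 - y4 - 4y5 ≤ -8
  y1, y2, y3, y4, y5 ≥ 0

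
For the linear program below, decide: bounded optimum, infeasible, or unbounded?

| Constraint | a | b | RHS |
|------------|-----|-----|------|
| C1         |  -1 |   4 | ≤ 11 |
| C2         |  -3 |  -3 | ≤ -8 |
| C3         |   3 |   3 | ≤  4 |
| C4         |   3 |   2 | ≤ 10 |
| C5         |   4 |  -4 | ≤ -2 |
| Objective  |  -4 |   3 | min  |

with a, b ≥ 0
C3 requires 3a + 3b ≤ 4, while C2 (-3a - 3b ≤ -8) is equivalent to 3a + 3b ≥ 8. Together they would need 8 ≤ 3a + 3b ≤ 4, which is impossible since 8 > 4. No point satisfies all constraints.

Infeasible: no point satisfies all constraints simultaneously.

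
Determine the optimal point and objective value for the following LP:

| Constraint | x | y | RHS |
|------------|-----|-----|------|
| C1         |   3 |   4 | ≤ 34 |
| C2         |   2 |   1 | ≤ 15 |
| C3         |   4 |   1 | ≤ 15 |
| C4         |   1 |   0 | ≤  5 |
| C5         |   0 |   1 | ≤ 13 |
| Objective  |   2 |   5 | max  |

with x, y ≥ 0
x = 0, y = 8.5, z = 42.5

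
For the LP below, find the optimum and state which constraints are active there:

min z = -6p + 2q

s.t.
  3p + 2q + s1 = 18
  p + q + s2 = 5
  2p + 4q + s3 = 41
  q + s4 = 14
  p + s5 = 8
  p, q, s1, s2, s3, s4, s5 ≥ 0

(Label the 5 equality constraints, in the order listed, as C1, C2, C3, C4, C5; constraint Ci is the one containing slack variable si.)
Optimal: p = 5, q = 0
Binding: C2, q ≥ 0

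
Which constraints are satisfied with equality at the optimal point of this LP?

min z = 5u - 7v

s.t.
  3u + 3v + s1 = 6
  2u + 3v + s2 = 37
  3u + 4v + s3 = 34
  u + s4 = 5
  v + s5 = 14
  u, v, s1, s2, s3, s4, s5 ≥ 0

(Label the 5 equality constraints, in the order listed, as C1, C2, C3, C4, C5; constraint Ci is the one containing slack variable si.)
Optimal: u = 0, v = 2
Slack at optimum:
  C1: slack = 0 (binding)
  C2: slack = 31
  C3: slack = 26
  C4: slack = 5
  C5: slack = 12
  u ≥ 0: u = 0 (binding)
  v ≥ 0: v = 2
Binding constraints: C1, u ≥ 0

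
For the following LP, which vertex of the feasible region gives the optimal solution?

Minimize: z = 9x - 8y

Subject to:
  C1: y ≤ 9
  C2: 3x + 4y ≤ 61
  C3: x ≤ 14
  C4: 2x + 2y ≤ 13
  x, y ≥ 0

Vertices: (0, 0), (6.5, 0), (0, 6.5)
Evaluating z = 9x - 8y at each vertex:
  (0, 0): z = 0
  (6.5, 0): z = 58.5
  (0, 6.5): z = -52

The smallest value is z = -52, attained at (0, 6.5).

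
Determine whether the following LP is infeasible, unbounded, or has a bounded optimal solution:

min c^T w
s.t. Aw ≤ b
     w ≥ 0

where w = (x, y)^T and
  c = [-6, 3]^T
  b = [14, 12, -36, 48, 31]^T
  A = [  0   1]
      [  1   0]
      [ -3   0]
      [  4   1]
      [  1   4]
The point (12, 0) satisfies every constraint, so the LP is feasible; the constraints give x ≤ 12 and y ≤ 14, which with x, y ≥ 0 keep the feasible region inside a bounded box. A feasible, bounded LP attains a finite optimum at a vertex.

Evaluating z = -6x + 3y at each vertex:
  (12, 0): z = -72

The LP has an optimal solution: (12, 0) with z = -72.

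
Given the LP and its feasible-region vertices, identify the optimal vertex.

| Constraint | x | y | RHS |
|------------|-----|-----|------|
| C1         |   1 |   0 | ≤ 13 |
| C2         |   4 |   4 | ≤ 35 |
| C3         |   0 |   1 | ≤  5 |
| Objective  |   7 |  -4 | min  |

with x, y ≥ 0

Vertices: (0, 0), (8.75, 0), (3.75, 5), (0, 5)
(0, 5) with z = -20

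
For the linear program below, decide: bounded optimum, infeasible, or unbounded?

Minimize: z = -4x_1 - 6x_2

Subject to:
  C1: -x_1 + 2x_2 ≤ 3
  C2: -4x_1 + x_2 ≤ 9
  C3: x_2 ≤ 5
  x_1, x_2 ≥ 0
Feasible point: (0, 0) satisfies every constraint, so the LP is feasible.
Direction d = (1, 0): for each constraint row a, a·d ≤ 0 —
  (-1)(1) + (2)(0) = -1 ≤ 0
  (-4)(1) + (1)(0) = -4 ≤ 0
  (0)(1) + (1)(0) = 0 ≤ 0
and d ≥ 0, so (0, 0) + t·d stays feasible for every t ≥ 0. Along this ray z = -4x_1 - 6x_2 changes by -4 per unit t, so z → −∞.

The LP is unbounded; z can be made arbitrarily small.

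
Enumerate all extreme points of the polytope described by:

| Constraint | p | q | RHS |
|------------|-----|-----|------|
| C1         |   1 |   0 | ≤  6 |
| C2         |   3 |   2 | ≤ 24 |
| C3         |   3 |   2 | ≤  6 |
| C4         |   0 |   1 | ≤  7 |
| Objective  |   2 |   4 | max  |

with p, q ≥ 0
Each vertex is the intersection of two constraint boundaries that also satisfies all remaining constraints:
  p = 0 and q = 0 → (0, 0)
  3p + 2q = 6 and q = 0 → (2, 0)
  3p + 2q = 6 and p = 0 → (0, 3)

Vertices: (0, 0), (2, 0), (0, 3)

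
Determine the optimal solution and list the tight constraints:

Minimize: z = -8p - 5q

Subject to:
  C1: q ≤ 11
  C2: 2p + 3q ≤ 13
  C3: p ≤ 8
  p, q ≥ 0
Optimal: p = 6.5, q = 0
Slack at optimum:
  C1: slack = 11
  C2: slack = 0 (binding)
  C3: slack = 1.5
  p ≥ 0: p = 6.5
  q ≥ 0: q = 0 (binding)
Binding constraints: C2, q ≥ 0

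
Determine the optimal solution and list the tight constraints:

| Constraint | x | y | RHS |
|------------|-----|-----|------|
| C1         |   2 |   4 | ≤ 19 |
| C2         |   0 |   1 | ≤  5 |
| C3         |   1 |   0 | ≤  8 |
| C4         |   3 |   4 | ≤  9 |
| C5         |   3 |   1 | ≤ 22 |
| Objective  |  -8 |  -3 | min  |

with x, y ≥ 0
Optimal: x = 3, y = 0
Binding: C4, y ≥ 0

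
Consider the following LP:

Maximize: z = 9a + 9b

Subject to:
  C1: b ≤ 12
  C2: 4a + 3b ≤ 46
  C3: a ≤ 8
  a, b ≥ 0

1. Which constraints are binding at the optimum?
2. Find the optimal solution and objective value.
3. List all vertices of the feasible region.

1. C1, C2
2. a = 2.5, b = 12, z = 130.5
3. (0, 0), (8, 0), (8, 4.667), (2.5, 12), (0, 12)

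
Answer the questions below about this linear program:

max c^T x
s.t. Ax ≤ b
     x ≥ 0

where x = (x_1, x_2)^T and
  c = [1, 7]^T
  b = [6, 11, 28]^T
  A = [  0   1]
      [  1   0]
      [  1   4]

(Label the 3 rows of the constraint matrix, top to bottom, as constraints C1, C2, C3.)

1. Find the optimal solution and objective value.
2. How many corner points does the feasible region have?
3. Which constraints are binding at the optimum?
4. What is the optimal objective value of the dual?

1. x_1 = 4, x_2 = 6, z = 46
2. 5
3. C1, C3
4. 46 (by strong duality, equal to the primal optimum)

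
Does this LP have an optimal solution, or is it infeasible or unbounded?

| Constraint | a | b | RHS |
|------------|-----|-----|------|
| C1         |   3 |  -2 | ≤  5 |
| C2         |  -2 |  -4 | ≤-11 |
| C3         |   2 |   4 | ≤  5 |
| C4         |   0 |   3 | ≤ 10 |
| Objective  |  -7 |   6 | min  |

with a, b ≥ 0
C3 requires 2a + 4b ≤ 5, while C2 (-2a - 4b ≤ -11) is equivalent to 2a + 4b ≥ 11. Together they would need 11 ≤ 2a + 4b ≤ 5, which is impossible since 11 > 5. No point satisfies all constraints.

The feasible region is empty; the LP is infeasible.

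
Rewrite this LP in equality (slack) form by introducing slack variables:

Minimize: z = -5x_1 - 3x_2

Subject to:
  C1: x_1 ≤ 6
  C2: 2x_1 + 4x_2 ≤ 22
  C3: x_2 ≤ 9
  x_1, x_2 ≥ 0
min z = -5x_1 - 3x_2

s.t.
  x_1 + s1 = 6
  2x_1 + 4x_2 + s2 = 22
  x_2 + s3 = 9
  x_1, x_2, s1, s2, s3 ≥ 0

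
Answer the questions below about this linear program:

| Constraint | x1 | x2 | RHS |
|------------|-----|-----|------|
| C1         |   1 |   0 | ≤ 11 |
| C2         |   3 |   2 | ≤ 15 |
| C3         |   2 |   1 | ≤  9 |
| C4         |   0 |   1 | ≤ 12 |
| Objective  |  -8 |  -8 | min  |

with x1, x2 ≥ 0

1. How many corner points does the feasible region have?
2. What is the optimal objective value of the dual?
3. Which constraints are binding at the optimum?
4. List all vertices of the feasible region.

1. 4
2. -60 (by strong duality, equal to the primal optimum)
3. C2, x1 ≥ 0
4. (0, 0), (4.5, 0), (3, 3), (0, 7.5)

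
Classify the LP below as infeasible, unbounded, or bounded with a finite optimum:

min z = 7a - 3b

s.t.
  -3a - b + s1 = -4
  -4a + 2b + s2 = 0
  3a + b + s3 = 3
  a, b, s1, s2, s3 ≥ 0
The row 3a + b + s3 = 3 with s3 ≥ 0 requires 3a + b ≤ 3, while the row -3a - b + s1 = -4 with s1 ≥ 0 is equivalent to 3a + b ≥ 4. Together they would need 4 ≤ 3a + b ≤ 3, which is impossible since 4 > 3. No point satisfies all constraints.

Infeasible: no point satisfies all constraints simultaneously.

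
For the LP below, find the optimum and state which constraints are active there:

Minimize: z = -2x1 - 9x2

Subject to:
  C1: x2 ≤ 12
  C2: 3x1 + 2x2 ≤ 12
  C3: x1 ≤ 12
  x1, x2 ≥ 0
Optimal: x1 = 0, x2 = 6
Binding: C2, x1 ≥ 0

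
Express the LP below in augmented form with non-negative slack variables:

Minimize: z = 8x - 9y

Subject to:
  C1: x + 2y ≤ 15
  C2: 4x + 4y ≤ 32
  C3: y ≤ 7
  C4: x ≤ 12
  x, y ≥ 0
min z = 8x - 9y

s.t.
  x + 2y + s1 = 15
  4x + 4y + s2 = 32
  y + s3 = 7
  x + s4 = 12
  x, y, s1, s2, s3, s4 ≥ 0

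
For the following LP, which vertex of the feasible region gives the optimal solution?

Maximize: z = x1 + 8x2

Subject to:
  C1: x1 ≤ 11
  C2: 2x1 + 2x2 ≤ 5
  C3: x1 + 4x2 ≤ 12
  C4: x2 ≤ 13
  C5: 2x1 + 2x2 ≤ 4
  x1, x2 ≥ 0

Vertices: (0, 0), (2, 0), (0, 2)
Evaluating z = x1 + 8x2 at each vertex:
  (0, 0): z = 0
  (2, 0): z = 2
  (0, 2): z = 16

The largest value is z = 16, attained at (0, 2).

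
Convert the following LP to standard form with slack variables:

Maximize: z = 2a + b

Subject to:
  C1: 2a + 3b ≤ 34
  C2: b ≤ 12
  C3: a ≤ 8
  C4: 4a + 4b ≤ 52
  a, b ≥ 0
max z = 2a + b

s.t.
  2a + 3b + s1 = 34
  b + s2 = 12
  a + s3 = 8
  4a + 4b + s4 = 52
  a, b, s1, s2, s3, s4 ≥ 0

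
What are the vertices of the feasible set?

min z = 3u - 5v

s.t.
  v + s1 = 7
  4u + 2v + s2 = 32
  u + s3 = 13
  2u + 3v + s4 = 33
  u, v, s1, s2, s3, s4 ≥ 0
Each vertex is the intersection of two constraint boundaries that also satisfies all remaining constraints:
  u = 0 and v = 0 → (0, 0)
  4u + 2v = 32 and v = 0 → (8, 0)
  v = 7 and 4u + 2v = 32 → (4.5, 7)
  v = 7 and u = 0 → (0, 7)

Vertices: (0, 0), (8, 0), (4.5, 7), (0, 7)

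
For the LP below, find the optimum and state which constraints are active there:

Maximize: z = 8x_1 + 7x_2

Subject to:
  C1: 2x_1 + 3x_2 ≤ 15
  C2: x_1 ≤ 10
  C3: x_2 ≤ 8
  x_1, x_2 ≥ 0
Optimal: x_1 = 7.5, x_2 = 0
Binding: C1, x_2 ≥ 0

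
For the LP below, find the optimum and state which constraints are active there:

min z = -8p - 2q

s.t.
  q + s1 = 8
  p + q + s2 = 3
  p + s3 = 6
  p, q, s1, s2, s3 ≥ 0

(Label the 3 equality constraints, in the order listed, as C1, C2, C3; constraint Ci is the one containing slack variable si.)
Optimal: p = 3, q = 0
Binding: C2, q ≥ 0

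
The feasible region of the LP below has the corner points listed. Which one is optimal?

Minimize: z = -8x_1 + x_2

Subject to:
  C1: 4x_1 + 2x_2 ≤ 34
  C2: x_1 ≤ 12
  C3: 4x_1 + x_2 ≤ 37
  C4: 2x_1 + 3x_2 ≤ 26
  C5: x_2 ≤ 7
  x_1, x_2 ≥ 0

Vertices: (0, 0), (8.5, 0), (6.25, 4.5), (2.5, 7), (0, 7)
(8.5, 0) with z = -68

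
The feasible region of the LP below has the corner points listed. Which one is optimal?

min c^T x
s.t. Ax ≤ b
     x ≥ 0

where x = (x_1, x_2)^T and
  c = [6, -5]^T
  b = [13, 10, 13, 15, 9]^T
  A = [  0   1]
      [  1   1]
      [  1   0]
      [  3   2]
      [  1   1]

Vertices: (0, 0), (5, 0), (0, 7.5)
Evaluating z = 6x_1 - 5x_2 at each vertex:
  (0, 0): z = 0
  (5, 0): z = 30
  (0, 7.5): z = -37.5

The smallest value is z = -37.5, attained at (0, 7.5).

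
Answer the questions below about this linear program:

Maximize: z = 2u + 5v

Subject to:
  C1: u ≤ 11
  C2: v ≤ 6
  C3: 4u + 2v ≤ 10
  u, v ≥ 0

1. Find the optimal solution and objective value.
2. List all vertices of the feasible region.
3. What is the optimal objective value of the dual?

1. u = 0, v = 5, z = 25
2. (0, 0), (2.5, 0), (0, 5)
3. 25 (by strong duality, equal to the primal optimum)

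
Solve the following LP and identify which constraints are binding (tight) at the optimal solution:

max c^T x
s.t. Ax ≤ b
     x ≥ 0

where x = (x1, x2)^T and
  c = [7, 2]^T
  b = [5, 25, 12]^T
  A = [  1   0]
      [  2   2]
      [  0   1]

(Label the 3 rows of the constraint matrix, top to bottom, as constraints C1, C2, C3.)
Optimal: x1 = 5, x2 = 7.5
Slack at optimum:
  C1: slack = 0 (binding)
  C2: slack = 0 (binding)
  C3: slack = 4.5
  x1 ≥ 0: x1 = 5
  x2 ≥ 0: x2 = 7.5
Binding constraints: C1, C2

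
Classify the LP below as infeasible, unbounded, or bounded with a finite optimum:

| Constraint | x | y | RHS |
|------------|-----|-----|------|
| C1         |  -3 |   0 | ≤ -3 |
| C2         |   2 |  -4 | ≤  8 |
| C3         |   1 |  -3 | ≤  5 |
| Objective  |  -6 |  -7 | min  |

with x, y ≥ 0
Feasible point: (1, 0) satisfies every constraint, so the LP is feasible.
Direction d = (0, 1): for each constraint row a, a·d ≤ 0 —
  (-3)(0) + (0)(1) = 0 ≤ 0
  (2)(0) + (-4)(1) = -4 ≤ 0
  (1)(0) + (-3)(1) = -3 ≤ 0
and d ≥ 0, so (1, 0) + t·d stays feasible for every t ≥ 0. Along this ray z = -6x - 7y changes by -7 per unit t, so z → −∞.

Unbounded — the objective can decrease without bound over the feasible region.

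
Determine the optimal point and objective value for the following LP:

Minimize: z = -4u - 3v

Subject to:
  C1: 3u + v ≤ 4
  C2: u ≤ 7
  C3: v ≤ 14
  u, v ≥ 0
u = 0, v = 4, z = -12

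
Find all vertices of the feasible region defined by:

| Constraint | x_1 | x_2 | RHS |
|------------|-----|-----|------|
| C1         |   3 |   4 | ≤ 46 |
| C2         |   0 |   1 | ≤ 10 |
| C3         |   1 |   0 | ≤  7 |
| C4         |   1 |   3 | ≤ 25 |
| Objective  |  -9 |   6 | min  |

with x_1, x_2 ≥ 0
Each vertex is the intersection of two constraint boundaries that also satisfies all remaining constraints:
  x_1 = 0 and x_2 = 0 → (0, 0)
  x_1 = 7 and x_2 = 0 → (7, 0)
  x_1 = 7 and x_1 + 3x_2 = 25 → (7, 6)
  x_1 + 3x_2 = 25 and x_1 = 0 → (0, 8.333)

Vertices: (0, 0), (7, 0), (7, 6), (0, 8.333)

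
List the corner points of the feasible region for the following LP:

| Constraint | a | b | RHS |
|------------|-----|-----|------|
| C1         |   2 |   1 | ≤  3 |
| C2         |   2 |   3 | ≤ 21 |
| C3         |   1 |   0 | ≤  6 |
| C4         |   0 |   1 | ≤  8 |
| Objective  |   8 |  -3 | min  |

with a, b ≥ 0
Each vertex is the intersection of two constraint boundaries that also satisfies all remaining constraints:
  a = 0 and b = 0 → (0, 0)
  2a + b = 3 and b = 0 → (1.5, 0)
  2a + b = 3 and a = 0 → (0, 3)

Vertices: (0, 0), (1.5, 0), (0, 3)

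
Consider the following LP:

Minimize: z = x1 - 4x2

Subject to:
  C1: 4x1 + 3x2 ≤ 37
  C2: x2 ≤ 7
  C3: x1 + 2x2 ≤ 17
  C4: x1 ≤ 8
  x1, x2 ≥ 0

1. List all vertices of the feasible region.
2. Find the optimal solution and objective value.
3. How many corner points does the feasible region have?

1. (0, 0), (8, 0), (8, 1.667), (4.6, 6.2), (3, 7), (0, 7)
2. x1 = 0, x2 = 7, z = -28
3. 6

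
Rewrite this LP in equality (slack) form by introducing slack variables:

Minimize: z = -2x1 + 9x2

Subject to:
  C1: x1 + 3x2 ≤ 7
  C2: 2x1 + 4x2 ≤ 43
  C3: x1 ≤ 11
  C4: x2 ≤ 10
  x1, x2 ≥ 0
min z = -2x1 + 9x2

s.t.
  x1 + 3x2 + s1 = 7
  2x1 + 4x2 + s2 = 43
  x1 + s3 = 11
  x2 + s4 = 10
  x1, x2, s1, s2, s3, s4 ≥ 0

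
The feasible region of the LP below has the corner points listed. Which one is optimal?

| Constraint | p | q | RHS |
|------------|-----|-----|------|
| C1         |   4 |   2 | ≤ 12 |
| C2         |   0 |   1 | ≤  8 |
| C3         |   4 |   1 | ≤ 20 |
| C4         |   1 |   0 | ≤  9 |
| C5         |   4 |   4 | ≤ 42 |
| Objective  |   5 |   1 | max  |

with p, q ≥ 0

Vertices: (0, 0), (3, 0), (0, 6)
(3, 0) with z = 15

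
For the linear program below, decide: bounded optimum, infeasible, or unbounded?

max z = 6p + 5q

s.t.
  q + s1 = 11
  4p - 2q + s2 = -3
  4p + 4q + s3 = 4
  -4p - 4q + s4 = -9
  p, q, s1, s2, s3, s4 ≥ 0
The row 4p + 4q + s3 = 4 with s3 ≥ 0 requires 4p + 4q ≤ 4, while the row -4p - 4q + s4 = -9 with s4 ≥ 0 is equivalent to 4p + 4q ≥ 9. Together they would need 9 ≤ 4p + 4q ≤ 4, which is impossible since 9 > 4. No point satisfies all constraints.

Infeasible — the constraint set is empty.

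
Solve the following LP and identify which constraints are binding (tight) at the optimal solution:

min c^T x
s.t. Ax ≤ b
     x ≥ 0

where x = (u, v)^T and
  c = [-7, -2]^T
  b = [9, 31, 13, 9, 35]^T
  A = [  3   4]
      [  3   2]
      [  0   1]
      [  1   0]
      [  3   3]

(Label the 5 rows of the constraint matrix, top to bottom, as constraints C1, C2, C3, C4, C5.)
Optimal: u = 3, v = 0
Slack at optimum:
  C1: slack = 0 (binding)
  C2: slack = 22
  C3: slack = 13
  C4: slack = 6
  C5: slack = 26
  u ≥ 0: u = 3
  v ≥ 0: v = 0 (binding)
Binding constraints: C1, v ≥ 0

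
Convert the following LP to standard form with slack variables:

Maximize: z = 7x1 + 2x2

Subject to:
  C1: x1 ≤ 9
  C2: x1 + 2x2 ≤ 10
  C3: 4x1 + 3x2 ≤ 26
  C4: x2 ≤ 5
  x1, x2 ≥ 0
max z = 7x1 + 2x2

s.t.
  x1 + s1 = 9
  x1 + 2x2 + s2 = 10
  4x1 + 3x2 + s3 = 26
  x2 + s4 = 5
  x1, x2, s1, s2, s3, s4 ≥ 0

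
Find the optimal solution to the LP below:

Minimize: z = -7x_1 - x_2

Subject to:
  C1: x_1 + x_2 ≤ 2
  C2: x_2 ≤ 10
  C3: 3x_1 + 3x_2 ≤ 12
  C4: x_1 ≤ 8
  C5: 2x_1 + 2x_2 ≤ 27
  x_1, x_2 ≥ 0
Each vertex is the intersection of two constraint boundaries that also satisfies all remaining constraints:
  x_1 = 0 and x_2 = 0 → (0, 0)
  x_1 + x_2 = 2 and x_2 = 0 → (2, 0)
  x_1 + x_2 = 2 and x_1 = 0 → (0, 2)

Evaluating z = -7x_1 - x_2 at each vertex:
  (0, 0): z = 0
  (2, 0): z = -14
  (0, 2): z = -2

The minimum is at (2, 0) with z = -14.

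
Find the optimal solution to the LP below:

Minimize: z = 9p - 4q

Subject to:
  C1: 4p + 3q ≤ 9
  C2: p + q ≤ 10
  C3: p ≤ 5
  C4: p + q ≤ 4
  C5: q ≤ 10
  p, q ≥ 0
Each vertex is the intersection of two constraint boundaries that also satisfies all remaining constraints:
  p = 0 and q = 0 → (0, 0)
  4p + 3q = 9 and q = 0 → (2.25, 0)
  4p + 3q = 9 and p = 0 → (0, 3)

Evaluating z = 9p - 4q at each vertex:
  (0, 0): z = 0
  (2.25, 0): z = 20.25
  (0, 3): z = -12

The minimum is at (0, 3) with z = -12.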